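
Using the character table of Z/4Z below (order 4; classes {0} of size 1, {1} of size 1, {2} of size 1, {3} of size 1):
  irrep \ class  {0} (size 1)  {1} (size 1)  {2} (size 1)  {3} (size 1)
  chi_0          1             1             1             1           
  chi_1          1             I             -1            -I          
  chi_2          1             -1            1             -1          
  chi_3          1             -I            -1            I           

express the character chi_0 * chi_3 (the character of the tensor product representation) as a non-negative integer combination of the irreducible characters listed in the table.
chi_0 tensor chi_3 = chi_3 (all other irreducibles have multiplicity 0).

Reasoning: The character of a tensor product is the pointwise product (chi_0 * chi_3)(C) = chi_0(C) * chi_3(C):
  {0}: (1)*(1), {1}: (1)*(-I), {2}: (1)*(-1), {3}: (1)*(I)
so (chi_0 * chi_3) takes values
  {0} -> 1, {1} -> -I, {2} -> -1, {3} -> I.
Now take the inner product of this character with each irreducible chi from the table, <chi_0*chi_3, chi> = (1/4) sum_C |C| (chi_0*chi_3)(C) conj(chi(C)):
  <chi_0*chi_3, chi_0> = (1/4)[1*(1)*conj(1) + 1*(-I)*conj(1) + 1*(-1)*conj(1) + 1*(I)*conj(1)]
      = (1/4)[(1) + (-I) + (-1) + (I)] = 0/4 = 0
  <chi_0*chi_3, chi_1> = (1/4)[1*(1)*conj(1) + 1*(-I)*conj(I) + 1*(-1)*conj(-1) + 1*(I)*conj(-I)]
      = (1/4)[(1) + (-1) + (1) + (-1)] = 0/4 = 0
  <chi_0*chi_3, chi_2> = (1/4)[1*(1)*conj(1) + 1*(-I)*conj(-1) + 1*(-1)*conj(1) + 1*(I)*conj(-1)]
      = (1/4)[(1) + (I) + (-1) + (-I)] = 0/4 = 0
  <chi_0*chi_3, chi_3> = (1/4)[1*(1)*conj(1) + 1*(-I)*conj(-I) + 1*(-1)*conj(-1) + 1*(I)*conj(I)]
      = (1/4)[(1) + (1) + (1) + (1)] = 4/4 = 1
(Exp terms are combined using exp(i*s)*conj(exp(i*t)) = exp(i*(s-t)), and sums of them are collapsed using the identity that for every m > 1 the m distinct m-th roots of unity sum to 0, e.g. 1 + exp(2*I*pi/3) + exp(-2*I*pi/3) = 0.)
Hence the multiplicities are chi_3: 1. Dimension check: dim(chi_0)*dim(chi_3) = 1*1 = 1 and sum (mult * dim) = 1*1 = 1.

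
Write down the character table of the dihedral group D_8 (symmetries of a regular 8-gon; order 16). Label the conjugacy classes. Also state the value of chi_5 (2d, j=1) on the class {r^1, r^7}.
Conjugacy classes: {e} of size 1, {r^4} of size 1, {r^1, r^7} of size 2, {r^2, r^6} of size 2, {r^3, r^5} of size 2, {s, sr^2, ...} of size 4, {sr, sr^3, ...} of size 4.
Character table:
  irrep \ class              {e} (size 1)  {r^4} (size 1)  {r^1, r^7} (size 2)  {r^2, r^6} (size 2)  {r^3, r^5} (size 2)  {s, sr^2, ...} (size 4)  {sr, sr^3, ...} (size 4)
  chi_1 (triv)               1             1               1                    1                    1                    1                        1                       
  chi_2 (sign: r->1, s->-1)  1             1               1                    1                    1                    -1                       -1                      
  chi_3 (r->-1, s->1)        1             1               -1                   1                    -1                   1                        -1                      
  chi_4 (r->-1, s->-1)       1             1               -1                   1                    -1                   -1                       1                       
  chi_5 (2d, j=1)            2             -2              sqrt(2)              0                    -sqrt(2)             0                        0                       
  chi_6 (2d, j=2)            2             2               0                    -2                   0                    0                        0                       
  chi_7 (2d, j=3)            2             -2              -sqrt(2)             0                    sqrt(2)              0                        0                       

Spot check: chi_5 (2d, j=1) on {r^1, r^7} = sqrt(2).

D_8 has order 2*8 = 16 with 7 conjugacy classes, hence 7 irreducibles. Sum of squared dims 1 + 1 + 1 + 1 + 4 + 4 + 4 = 16 = |G|. Linear characters come from the abelianisation; the 2-dimensional irreps have character r^k -> 2*cos(2*pi*j*k/8), reflections -> 0.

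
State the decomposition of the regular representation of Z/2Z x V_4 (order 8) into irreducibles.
Each irreducible V_i of dimension d_i appears with multiplicity d_i, i.e. rho_reg = (direct sum over all irreducibles V_i) d_i V_i. The irreducible dimensions for Z/2Z x V_4 are 1, 1, 1, 1, 1, 1, 1, 1: 8 irreducibles of dimension 1, each with multiplicity 1. Total dimension 8*1*1 = 8 = |G|.

Justification: General theorem: in the regular representation of a finite group G, each irreducible appears with multiplicity equal to its dimension. Check: dim(rho_reg) = sum d_i^2 = 1 + 1 + 1 + 1 + 1 + 1 + 1 + 1 = 8 = |G|.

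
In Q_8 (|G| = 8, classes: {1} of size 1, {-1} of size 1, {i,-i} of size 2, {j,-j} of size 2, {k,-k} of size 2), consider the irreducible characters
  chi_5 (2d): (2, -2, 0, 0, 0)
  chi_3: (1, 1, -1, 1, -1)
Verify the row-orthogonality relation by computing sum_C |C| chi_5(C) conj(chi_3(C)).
Sum = 0; so <chi_5, chi_3> = 0 (distinct irreducibles are orthogonal).

Solution. Compute term by term over conjugacy classes (|C| * chi_5(C) * conj(chi_3(C))):
  1*(2)*conj(1) + 1*(-2)*conj(1) + 2*(0)*conj(-1) + 2*(0)*conj(1) + 2*(0)*conj(-1)
  = (2) + (-2) + (0) + (0) + (0)
  = 0.
Dividing by |G| = 8 gives 0/8 = 0, matching the row-orthogonality relation <chi_5, chi_3> = [chi_5 = chi_3].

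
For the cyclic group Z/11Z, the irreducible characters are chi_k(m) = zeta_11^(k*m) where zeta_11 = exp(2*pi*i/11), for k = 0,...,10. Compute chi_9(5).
chi_9(5) = zeta_11^45 = exp(2*I*pi/11)

Working: chi_9(5) = zeta_11^(9*5) = zeta_11^45. Since zeta_11^11 = 1, this equals zeta_11^1 = exp(2*pi*i*1/11) = exp(2*I*pi/11).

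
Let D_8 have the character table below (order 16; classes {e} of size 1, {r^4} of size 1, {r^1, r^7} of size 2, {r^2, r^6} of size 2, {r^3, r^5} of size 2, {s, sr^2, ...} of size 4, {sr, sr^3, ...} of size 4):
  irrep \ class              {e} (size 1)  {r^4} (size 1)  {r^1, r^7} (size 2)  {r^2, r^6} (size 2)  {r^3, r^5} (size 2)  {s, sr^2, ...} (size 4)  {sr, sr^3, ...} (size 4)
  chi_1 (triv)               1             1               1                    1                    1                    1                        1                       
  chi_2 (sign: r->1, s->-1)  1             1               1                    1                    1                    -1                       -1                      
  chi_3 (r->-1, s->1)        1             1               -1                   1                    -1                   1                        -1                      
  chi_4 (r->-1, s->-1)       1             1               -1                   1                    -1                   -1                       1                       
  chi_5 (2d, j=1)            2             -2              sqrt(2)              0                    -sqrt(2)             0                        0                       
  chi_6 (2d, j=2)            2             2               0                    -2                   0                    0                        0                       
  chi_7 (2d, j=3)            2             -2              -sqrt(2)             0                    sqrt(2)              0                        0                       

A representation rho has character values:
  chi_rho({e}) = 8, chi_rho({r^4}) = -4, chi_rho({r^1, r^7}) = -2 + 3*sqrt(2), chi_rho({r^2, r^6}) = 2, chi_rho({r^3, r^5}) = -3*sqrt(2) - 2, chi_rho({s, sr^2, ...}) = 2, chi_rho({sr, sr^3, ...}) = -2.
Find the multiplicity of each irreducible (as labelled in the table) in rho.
Multiplicities: chi_1: 0, chi_2: 0, chi_3: 2, chi_4: 0, chi_5: 3, chi_6: 0, chi_7: 0.

Working: Use <chi_rho, chi> = (1/|G|) sum_C |C| * chi_rho(C) * conj(chi(C)) with |G| = 16 for each irreducible chi in the table:
  <chi_rho, chi_1> = (1/16)[1*(8)*conj(1) + 1*(-4)*conj(1) + 2*(-2 + 3*sqrt(2))*conj(1) + 2*(2)*conj(1) + 2*(-3*sqrt(2) - 2)*conj(1) + 4*(2)*conj(1) + 4*(-2)*conj(1)]
      = (1/16)[(8) + (-4) + (-4 + 6*sqrt(2)) + (4) + (-6*sqrt(2) - 4) + (8) + (-8)] = 0/16 = 0
  <chi_rho, chi_2> = (1/16)[1*(8)*conj(1) + 1*(-4)*conj(1) + 2*(-2 + 3*sqrt(2))*conj(1) + 2*(2)*conj(1) + 2*(-3*sqrt(2) - 2)*conj(1) + 4*(2)*conj(-1) + 4*(-2)*conj(-1)]
      = (1/16)[(8) + (-4) + (-4 + 6*sqrt(2)) + (4) + (-6*sqrt(2) - 4) + (-8) + (8)] = 0/16 = 0
  <chi_rho, chi_3> = (1/16)[1*(8)*conj(1) + 1*(-4)*conj(1) + 2*(-2 + 3*sqrt(2))*conj(-1) + 2*(2)*conj(1) + 2*(-3*sqrt(2) - 2)*conj(-1) + 4*(2)*conj(1) + 4*(-2)*conj(-1)]
      = (1/16)[(8) + (-4) + (4 - 6*sqrt(2)) + (4) + (4 + 6*sqrt(2)) + (8) + (8)] = 32/16 = 2
  <chi_rho, chi_4> = (1/16)[1*(8)*conj(1) + 1*(-4)*conj(1) + 2*(-2 + 3*sqrt(2))*conj(-1) + 2*(2)*conj(1) + 2*(-3*sqrt(2) - 2)*conj(-1) + 4*(2)*conj(-1) + 4*(-2)*conj(1)]
      = (1/16)[(8) + (-4) + (4 - 6*sqrt(2)) + (4) + (4 + 6*sqrt(2)) + (-8) + (-8)] = 0/16 = 0
  <chi_rho, chi_5> = (1/16)[1*(8)*conj(2) + 1*(-4)*conj(-2) + 2*(-2 + 3*sqrt(2))*conj(sqrt(2)) + 2*(2)*conj(0) + 2*(-3*sqrt(2) - 2)*conj(-sqrt(2)) + 4*(2)*conj(0) + 4*(-2)*conj(0)]
      = (1/16)[(16) + (8) + (12 - 4*sqrt(2)) + (0) + (4*sqrt(2) + 12) + (0) + (0)] = 48/16 = 3
  <chi_rho, chi_6> = (1/16)[1*(8)*conj(2) + 1*(-4)*conj(2) + 2*(-2 + 3*sqrt(2))*conj(0) + 2*(2)*conj(-2) + 2*(-3*sqrt(2) - 2)*conj(0) + 4*(2)*conj(0) + 4*(-2)*conj(0)]
      = (1/16)[(16) + (-8) + (0) + (-8) + (0) + (0) + (0)] = 0/16 = 0
  <chi_rho, chi_7> = (1/16)[1*(8)*conj(2) + 1*(-4)*conj(-2) + 2*(-2 + 3*sqrt(2))*conj(-sqrt(2)) + 2*(2)*conj(0) + 2*(-3*sqrt(2) - 2)*conj(sqrt(2)) + 4*(2)*conj(0) + 4*(-2)*conj(0)]
      = (1/16)[(16) + (8) + (-12 + 4*sqrt(2)) + (0) + (-12 - 4*sqrt(2)) + (0) + (0)] = 0/16 = 0
Dimension check: dim(rho) = sum (mult * dim) = 0*1 + 0*1 + 2*1 + 0*1 + 3*2 + 0*2 + 0*2 = 8 = chi_rho(e) = 8.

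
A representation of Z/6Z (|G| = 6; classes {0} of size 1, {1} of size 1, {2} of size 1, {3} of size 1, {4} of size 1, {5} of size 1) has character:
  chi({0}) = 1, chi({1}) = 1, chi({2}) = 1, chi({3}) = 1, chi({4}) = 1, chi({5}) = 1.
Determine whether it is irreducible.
Irreducible: <chi, chi> = 1.

<chi, chi> = (1/|G|) sum_C |C| * |chi(C)|^2 = (1/6)[1*|1|^2 + 1*|1|^2 + 1*|1|^2 + 1*|1|^2 + 1*|1|^2 + 1*|1|^2]
  = (1/6)[(1) + (1) + (1) + (1) + (1) + (1)] = 6/6 = 1.
(Exp terms are combined using exp(i*s)*conj(exp(i*t)) = exp(i*(s-t)), and sums of them are collapsed using the identity that for every m > 1 the m distinct m-th roots of unity sum to 0, e.g. 1 + exp(2*I*pi/3) + exp(-2*I*pi/3) = 0.)
A character is irreducible iff <chi, chi> = 1, so this representation is irreducible.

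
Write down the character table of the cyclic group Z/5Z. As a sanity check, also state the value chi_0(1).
Character table of Z/5Z (irreps indexed chi_0,...,chi_4 with chi_k(m) = zeta_5^(k*m), zeta_5 = exp(2*pi*i/5)):
  irrep \ class  {0} (size 1)  {1} (size 1)    {2} (size 1)    {3} (size 1)    {4} (size 1)  
  chi_0          1             1               1               1               1             
  chi_1          1             exp(2*I*pi/5)   exp(4*I*pi/5)   exp(-4*I*pi/5)  exp(-2*I*pi/5)
  chi_2          1             exp(4*I*pi/5)   exp(-2*I*pi/5)  exp(2*I*pi/5)   exp(-4*I*pi/5)
  chi_3          1             exp(-4*I*pi/5)  exp(2*I*pi/5)   exp(-2*I*pi/5)  exp(4*I*pi/5) 
  chi_4          1             exp(-2*I*pi/5)  exp(-4*I*pi/5)  exp(4*I*pi/5)   exp(2*I*pi/5) 

Spot check: chi_0(1) = zeta_5^(0*1) = zeta_5^0 = 1.

Derivation: Z/5Z is abelian, so all 5 irreducible complex representations are 1-dimensional. They are given by chi_k(m) = zeta_5^(k*m) for k = 0,...,4. Row orthogonality: sum_m chi_k(m) conj(chi_l(m)) = 5 * [k = l].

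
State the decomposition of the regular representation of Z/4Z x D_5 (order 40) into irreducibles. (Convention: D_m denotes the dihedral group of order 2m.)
Each irreducible V_i of dimension d_i appears with multiplicity d_i, i.e. rho_reg = (direct sum over all irreducibles V_i) d_i V_i. The irreducible dimensions for Z/4Z x D_5 are 1, 1, 1, 1, 1, 1, 1, 1, 2, 2, 2, 2, 2, 2, 2, 2: 8 irreducibles of dimension 1, each with multiplicity 1; 8 irreducibles of dimension 2, each with multiplicity 2. Total dimension 8*1*1 + 8*2*2 = 40 = |G|.

Why: General theorem: in the regular representation of a finite group G, each irreducible appears with multiplicity equal to its dimension. Check: dim(rho_reg) = sum d_i^2 = 1 + 1 + 1 + 1 + 1 + 1 + 1 + 1 + 4 + 4 + 4 + 4 + 4 + 4 + 4 + 4 = 40 = |G|.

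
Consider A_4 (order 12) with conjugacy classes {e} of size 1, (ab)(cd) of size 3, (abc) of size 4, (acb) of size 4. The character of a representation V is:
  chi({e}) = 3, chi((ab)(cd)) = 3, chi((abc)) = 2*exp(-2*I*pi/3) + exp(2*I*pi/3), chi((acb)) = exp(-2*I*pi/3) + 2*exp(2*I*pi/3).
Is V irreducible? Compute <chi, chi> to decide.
Not irreducible (reducible): <chi, chi> = 5 > 1.

Reasoning: <chi, chi> = (1/|G|) sum_C |C| * |chi(C)|^2 = (1/12)[1*|3|^2 + 3*|3|^2 + 4*|2*exp(-2*I*pi/3) + exp(2*I*pi/3)|^2 + 4*|exp(-2*I*pi/3) + 2*exp(2*I*pi/3)|^2]
  = (1/12)[(9) + (27) + (12) + (12)] = 60/12 = 5.
(Exp terms are combined using exp(i*s)*conj(exp(i*t)) = exp(i*(s-t)), and sums of them are collapsed using the identity that for every m > 1 the m distinct m-th roots of unity sum to 0, e.g. 1 + exp(2*I*pi/3) + exp(-2*I*pi/3) = 0.)
A character is irreducible iff <chi, chi> = 1, so this representation is reducible.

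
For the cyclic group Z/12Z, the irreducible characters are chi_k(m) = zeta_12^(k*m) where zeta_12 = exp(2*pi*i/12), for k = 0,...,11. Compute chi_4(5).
chi_4(5) = zeta_12^20 = exp(-2*I*pi/3)

Argument: chi_4(5) = zeta_12^(4*5) = zeta_12^20. Since zeta_12^12 = 1, this equals zeta_12^8 = exp(2*pi*i*8/12) = exp(-2*I*pi/3).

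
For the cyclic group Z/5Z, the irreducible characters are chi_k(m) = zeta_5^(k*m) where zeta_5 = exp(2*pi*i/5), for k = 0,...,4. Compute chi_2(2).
chi_2(2) = zeta_5^4 = exp(-2*I*pi/5)

Details: chi_2(2) = zeta_5^(2*2) = zeta_5^4. Since zeta_5^5 = 1, this equals zeta_5^4 = exp(2*pi*i*4/5) = exp(-2*I*pi/5).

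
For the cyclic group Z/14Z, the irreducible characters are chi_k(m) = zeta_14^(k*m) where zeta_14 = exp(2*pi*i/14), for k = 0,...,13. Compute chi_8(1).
chi_8(1) = zeta_14^8 = exp(-6*I*pi/7)

Derivation: chi_8(1) = zeta_14^(8*1) = zeta_14^8. Since zeta_14^14 = 1, this equals zeta_14^8 = exp(2*pi*i*8/14) = exp(-6*I*pi/7).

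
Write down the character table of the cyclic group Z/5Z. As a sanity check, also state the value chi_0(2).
Character table of Z/5Z (irreps indexed chi_0,...,chi_4 with chi_k(m) = zeta_5^(k*m), zeta_5 = exp(2*pi*i/5)):
  irrep \ class  {0} (size 1)  {1} (size 1)    {2} (size 1)    {3} (size 1)    {4} (size 1)  
  chi_0          1             1               1               1               1             
  chi_1          1             exp(2*I*pi/5)   exp(4*I*pi/5)   exp(-4*I*pi/5)  exp(-2*I*pi/5)
  chi_2          1             exp(4*I*pi/5)   exp(-2*I*pi/5)  exp(2*I*pi/5)   exp(-4*I*pi/5)
  chi_3          1             exp(-4*I*pi/5)  exp(2*I*pi/5)   exp(-2*I*pi/5)  exp(4*I*pi/5) 
  chi_4          1             exp(-2*I*pi/5)  exp(-4*I*pi/5)  exp(4*I*pi/5)   exp(2*I*pi/5) 

Spot check: chi_0(2) = zeta_5^(0*2) = zeta_5^0 = 1.

Z/5Z is abelian, so all 5 irreducible complex representations are 1-dimensional. They are given by chi_k(m) = zeta_5^(k*m) for k = 0,...,4. Row orthogonality: sum_m chi_k(m) conj(chi_l(m)) = 5 * [k = l].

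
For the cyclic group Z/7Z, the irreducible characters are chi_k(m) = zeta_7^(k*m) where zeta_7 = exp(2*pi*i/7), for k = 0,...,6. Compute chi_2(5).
chi_2(5) = zeta_7^10 = exp(6*I*pi/7)

Working: chi_2(5) = zeta_7^(2*5) = zeta_7^10. Since zeta_7^7 = 1, this equals zeta_7^3 = exp(2*pi*i*3/7) = exp(6*I*pi/7).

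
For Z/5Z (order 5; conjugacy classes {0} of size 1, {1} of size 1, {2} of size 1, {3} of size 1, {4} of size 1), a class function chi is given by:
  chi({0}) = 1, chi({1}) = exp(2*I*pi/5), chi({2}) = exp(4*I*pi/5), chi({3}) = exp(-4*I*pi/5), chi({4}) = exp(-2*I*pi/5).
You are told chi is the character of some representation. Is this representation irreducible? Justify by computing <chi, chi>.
Irreducible: <chi, chi> = 1.

Solution. <chi, chi> = (1/|G|) sum_C |C| * |chi(C)|^2 = (1/5)[1*|1|^2 + 1*|exp(2*I*pi/5)|^2 + 1*|exp(4*I*pi/5)|^2 + 1*|exp(-4*I*pi/5)|^2 + 1*|exp(-2*I*pi/5)|^2]
  = (1/5)[(1) + (1) + (1) + (1) + (1)] = 5/5 = 1.
(Exp terms are combined using exp(i*s)*conj(exp(i*t)) = exp(i*(s-t)), and sums of them are collapsed using the identity that for every m > 1 the m distinct m-th roots of unity sum to 0, e.g. 1 + exp(2*I*pi/3) + exp(-2*I*pi/3) = 0.)
A character is irreducible iff <chi, chi> = 1, so this representation is irreducible.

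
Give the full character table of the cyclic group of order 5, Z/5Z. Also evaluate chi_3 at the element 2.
Character table of Z/5Z (irreps indexed chi_0,...,chi_4 with chi_k(m) = zeta_5^(k*m), zeta_5 = exp(2*pi*i/5)):
  irrep \ class  {0} (size 1)  {1} (size 1)    {2} (size 1)    {3} (size 1)    {4} (size 1)  
  chi_0          1             1               1               1               1             
  chi_1          1             exp(2*I*pi/5)   exp(4*I*pi/5)   exp(-4*I*pi/5)  exp(-2*I*pi/5)
  chi_2          1             exp(4*I*pi/5)   exp(-2*I*pi/5)  exp(2*I*pi/5)   exp(-4*I*pi/5)
  chi_3          1             exp(-4*I*pi/5)  exp(2*I*pi/5)   exp(-2*I*pi/5)  exp(4*I*pi/5) 
  chi_4          1             exp(-2*I*pi/5)  exp(-4*I*pi/5)  exp(4*I*pi/5)   exp(2*I*pi/5) 

Spot check: chi_3(2) = zeta_5^(3*2) = zeta_5^6 = exp(2*I*pi/5).

Proof sketch: Z/5Z is abelian, so all 5 irreducible complex representations are 1-dimensional. They are given by chi_k(m) = zeta_5^(k*m) for k = 0,...,4. Row orthogonality: sum_m chi_k(m) conj(chi_l(m)) = 5 * [k = l].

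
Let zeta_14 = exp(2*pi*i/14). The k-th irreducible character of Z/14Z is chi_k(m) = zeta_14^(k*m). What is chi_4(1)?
chi_4(1) = zeta_14^4 = exp(4*I*pi/7)

Derivation: chi_4(1) = zeta_14^(4*1) = zeta_14^4. Since zeta_14^14 = 1, this equals zeta_14^4 = exp(2*pi*i*4/14) = exp(4*I*pi/7).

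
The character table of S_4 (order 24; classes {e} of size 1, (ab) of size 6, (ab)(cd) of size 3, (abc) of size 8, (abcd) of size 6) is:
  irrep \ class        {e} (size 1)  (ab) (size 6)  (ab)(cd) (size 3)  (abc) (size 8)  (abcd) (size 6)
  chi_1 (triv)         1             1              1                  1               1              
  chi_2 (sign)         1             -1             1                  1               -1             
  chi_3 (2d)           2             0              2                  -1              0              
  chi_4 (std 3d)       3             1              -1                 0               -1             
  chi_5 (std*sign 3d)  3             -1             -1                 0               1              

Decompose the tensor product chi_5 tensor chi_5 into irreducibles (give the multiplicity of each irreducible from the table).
chi_5 tensor chi_5 = chi_1 + chi_3 + chi_4 + chi_5 (all other irreducibles have multiplicity 0).

Justification: The character of a tensor product is the pointwise product (chi_5 * chi_5)(C) = chi_5(C) * chi_5(C):
  {e}: (3)*(3), (ab): (-1)*(-1), (ab)(cd): (-1)*(-1), (abc): (0)*(0), (abcd): (1)*(1)
so (chi_5 * chi_5) takes values
  {e} -> 9, (ab) -> 1, (ab)(cd) -> 1, (abc) -> 0, (abcd) -> 1.
Now take the inner product of this character with each irreducible chi from the table, <chi_5*chi_5, chi> = (1/24) sum_C |C| (chi_5*chi_5)(C) conj(chi(C)):
  <chi_5*chi_5, chi_1> = (1/24)[1*(9)*conj(1) + 6*(1)*conj(1) + 3*(1)*conj(1) + 8*(0)*conj(1) + 6*(1)*conj(1)]
      = (1/24)[(9) + (6) + (3) + (0) + (6)] = 24/24 = 1
  <chi_5*chi_5, chi_2> = (1/24)[1*(9)*conj(1) + 6*(1)*conj(-1) + 3*(1)*conj(1) + 8*(0)*conj(1) + 6*(1)*conj(-1)]
      = (1/24)[(9) + (-6) + (3) + (0) + (-6)] = 0/24 = 0
  <chi_5*chi_5, chi_3> = (1/24)[1*(9)*conj(2) + 6*(1)*conj(0) + 3*(1)*conj(2) + 8*(0)*conj(-1) + 6*(1)*conj(0)]
      = (1/24)[(18) + (0) + (6) + (0) + (0)] = 24/24 = 1
  <chi_5*chi_5, chi_4> = (1/24)[1*(9)*conj(3) + 6*(1)*conj(1) + 3*(1)*conj(-1) + 8*(0)*conj(0) + 6*(1)*conj(-1)]
      = (1/24)[(27) + (6) + (-3) + (0) + (-6)] = 24/24 = 1
  <chi_5*chi_5, chi_5> = (1/24)[1*(9)*conj(3) + 6*(1)*conj(-1) + 3*(1)*conj(-1) + 8*(0)*conj(0) + 6*(1)*conj(1)]
      = (1/24)[(27) + (-6) + (-3) + (0) + (6)] = 24/24 = 1
Hence the multiplicities are chi_1: 1, chi_3: 1, chi_4: 1, chi_5: 1. Dimension check: dim(chi_5)*dim(chi_5) = 3*3 = 9 and sum (mult * dim) = 1*1 + 1*2 + 1*3 + 1*3 = 9.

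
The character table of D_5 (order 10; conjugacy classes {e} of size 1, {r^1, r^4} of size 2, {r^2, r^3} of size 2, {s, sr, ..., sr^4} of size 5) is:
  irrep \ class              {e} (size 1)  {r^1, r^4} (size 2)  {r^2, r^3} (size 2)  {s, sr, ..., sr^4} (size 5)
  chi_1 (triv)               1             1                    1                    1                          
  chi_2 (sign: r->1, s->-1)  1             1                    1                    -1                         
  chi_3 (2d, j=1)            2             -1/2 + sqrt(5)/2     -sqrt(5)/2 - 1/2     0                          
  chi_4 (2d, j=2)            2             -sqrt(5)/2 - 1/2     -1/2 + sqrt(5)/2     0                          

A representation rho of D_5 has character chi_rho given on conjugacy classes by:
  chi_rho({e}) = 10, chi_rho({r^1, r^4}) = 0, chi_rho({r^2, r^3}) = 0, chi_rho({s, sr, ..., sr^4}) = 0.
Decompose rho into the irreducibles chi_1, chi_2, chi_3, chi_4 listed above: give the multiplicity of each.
Multiplicities: chi_1: 1, chi_2: 1, chi_3: 2, chi_4: 2.

Explanation: Use <chi_rho, chi> = (1/|G|) sum_C |C| * chi_rho(C) * conj(chi(C)) with |G| = 10 for each irreducible chi in the table:
  <chi_rho, chi_1> = (1/10)[1*(10)*conj(1) + 2*(0)*conj(1) + 2*(0)*conj(1) + 5*(0)*conj(1)]
      = (1/10)[(10) + (0) + (0) + (0)] = 10/10 = 1
  <chi_rho, chi_2> = (1/10)[1*(10)*conj(1) + 2*(0)*conj(1) + 2*(0)*conj(1) + 5*(0)*conj(-1)]
      = (1/10)[(10) + (0) + (0) + (0)] = 10/10 = 1
  <chi_rho, chi_3> = (1/10)[1*(10)*conj(2) + 2*(0)*conj(-1/2 + sqrt(5)/2) + 2*(0)*conj(-sqrt(5)/2 - 1/2) + 5*(0)*conj(0)]
      = (1/10)[(20) + (0) + (0) + (0)] = 20/10 = 2
  <chi_rho, chi_4> = (1/10)[1*(10)*conj(2) + 2*(0)*conj(-sqrt(5)/2 - 1/2) + 2*(0)*conj(-1/2 + sqrt(5)/2) + 5*(0)*conj(0)]
      = (1/10)[(20) + (0) + (0) + (0)] = 20/10 = 2
Dimension check: dim(rho) = sum (mult * dim) = 1*1 + 1*1 + 2*2 + 2*2 = 10 = chi_rho(e) = 10.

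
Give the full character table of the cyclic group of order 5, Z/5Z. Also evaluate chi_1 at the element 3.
Character table of Z/5Z (irreps indexed chi_0,...,chi_4 with chi_k(m) = zeta_5^(k*m), zeta_5 = exp(2*pi*i/5)):
  irrep \ class  {0} (size 1)  {1} (size 1)    {2} (size 1)    {3} (size 1)    {4} (size 1)  
  chi_0          1             1               1               1               1             
  chi_1          1             exp(2*I*pi/5)   exp(4*I*pi/5)   exp(-4*I*pi/5)  exp(-2*I*pi/5)
  chi_2          1             exp(4*I*pi/5)   exp(-2*I*pi/5)  exp(2*I*pi/5)   exp(-4*I*pi/5)
  chi_3          1             exp(-4*I*pi/5)  exp(2*I*pi/5)   exp(-2*I*pi/5)  exp(4*I*pi/5) 
  chi_4          1             exp(-2*I*pi/5)  exp(-4*I*pi/5)  exp(4*I*pi/5)   exp(2*I*pi/5) 

Spot check: chi_1(3) = zeta_5^(1*3) = zeta_5^3 = exp(-4*I*pi/5).

Justification: Z/5Z is abelian, so all 5 irreducible complex representations are 1-dimensional. They are given by chi_k(m) = zeta_5^(k*m) for k = 0,...,4. Row orthogonality: sum_m chi_k(m) conj(chi_l(m)) = 5 * [k = l].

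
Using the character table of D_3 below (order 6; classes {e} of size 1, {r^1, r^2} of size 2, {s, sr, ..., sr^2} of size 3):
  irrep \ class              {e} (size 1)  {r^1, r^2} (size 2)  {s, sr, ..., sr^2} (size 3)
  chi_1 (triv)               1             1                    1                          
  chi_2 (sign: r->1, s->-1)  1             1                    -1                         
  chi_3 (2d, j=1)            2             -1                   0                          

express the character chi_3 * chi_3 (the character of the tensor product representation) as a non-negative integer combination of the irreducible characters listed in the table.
chi_3 tensor chi_3 = chi_1 + chi_2 + chi_3 (all other irreducibles have multiplicity 0).

Solution. The character of a tensor product is the pointwise product (chi_3 * chi_3)(C) = chi_3(C) * chi_3(C):
  {e}: (2)*(2), {r^1, r^2}: (-1)*(-1), {s, sr, ..., sr^2}: (0)*(0)
so (chi_3 * chi_3) takes values
  {e} -> 4, {r^1, r^2} -> 1, {s, sr, ..., sr^2} -> 0.
Now take the inner product of this character with each irreducible chi from the table, <chi_3*chi_3, chi> = (1/6) sum_C |C| (chi_3*chi_3)(C) conj(chi(C)):
  <chi_3*chi_3, chi_1> = (1/6)[1*(4)*conj(1) + 2*(1)*conj(1) + 3*(0)*conj(1)]
      = (1/6)[(4) + (2) + (0)] = 6/6 = 1
  <chi_3*chi_3, chi_2> = (1/6)[1*(4)*conj(1) + 2*(1)*conj(1) + 3*(0)*conj(-1)]
      = (1/6)[(4) + (2) + (0)] = 6/6 = 1
  <chi_3*chi_3, chi_3> = (1/6)[1*(4)*conj(2) + 2*(1)*conj(-1) + 3*(0)*conj(0)]
      = (1/6)[(8) + (-2) + (0)] = 6/6 = 1
Hence the multiplicities are chi_1: 1, chi_2: 1, chi_3: 1. Dimension check: dim(chi_3)*dim(chi_3) = 2*2 = 4 and sum (mult * dim) = 1*1 + 1*1 + 1*2 = 4.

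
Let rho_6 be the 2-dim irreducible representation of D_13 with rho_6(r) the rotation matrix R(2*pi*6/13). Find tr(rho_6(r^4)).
chi_{rho_6}(r^4) = 2*cos(2*pi*6*4/13) = 2*cos(4*pi/13)

Why: rho_6(r^4) is rotation by angle 2*pi*6*4/13, whose trace is 2*cos(2*pi*6*4/13) = 2*cos(4*pi/13).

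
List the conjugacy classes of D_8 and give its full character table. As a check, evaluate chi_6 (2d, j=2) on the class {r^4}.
Conjugacy classes: {e} of size 1, {r^4} of size 1, {r^1, r^7} of size 2, {r^2, r^6} of size 2, {r^3, r^5} of size 2, {s, sr^2, ...} of size 4, {sr, sr^3, ...} of size 4.
Character table:
  irrep \ class              {e} (size 1)  {r^4} (size 1)  {r^1, r^7} (size 2)  {r^2, r^6} (size 2)  {r^3, r^5} (size 2)  {s, sr^2, ...} (size 4)  {sr, sr^3, ...} (size 4)
  chi_1 (triv)               1             1               1                    1                    1                    1                        1                       
  chi_2 (sign: r->1, s->-1)  1             1               1                    1                    1                    -1                       -1                      
  chi_3 (r->-1, s->1)        1             1               -1                   1                    -1                   1                        -1                      
  chi_4 (r->-1, s->-1)       1             1               -1                   1                    -1                   -1                       1                       
  chi_5 (2d, j=1)            2             -2              sqrt(2)              0                    -sqrt(2)             0                        0                       
  chi_6 (2d, j=2)            2             2               0                    -2                   0                    0                        0                       
  chi_7 (2d, j=3)            2             -2              -sqrt(2)             0                    sqrt(2)              0                        0                       

Spot check: chi_6 (2d, j=2) on {r^4} = 2.

Justification: D_8 has order 2*8 = 16 with 7 conjugacy classes, hence 7 irreducibles. Sum of squared dims 1 + 1 + 1 + 1 + 4 + 4 + 4 = 16 = |G|. Linear characters come from the abelianisation; the 2-dimensional irreps have character r^k -> 2*cos(2*pi*j*k/8), reflections -> 0.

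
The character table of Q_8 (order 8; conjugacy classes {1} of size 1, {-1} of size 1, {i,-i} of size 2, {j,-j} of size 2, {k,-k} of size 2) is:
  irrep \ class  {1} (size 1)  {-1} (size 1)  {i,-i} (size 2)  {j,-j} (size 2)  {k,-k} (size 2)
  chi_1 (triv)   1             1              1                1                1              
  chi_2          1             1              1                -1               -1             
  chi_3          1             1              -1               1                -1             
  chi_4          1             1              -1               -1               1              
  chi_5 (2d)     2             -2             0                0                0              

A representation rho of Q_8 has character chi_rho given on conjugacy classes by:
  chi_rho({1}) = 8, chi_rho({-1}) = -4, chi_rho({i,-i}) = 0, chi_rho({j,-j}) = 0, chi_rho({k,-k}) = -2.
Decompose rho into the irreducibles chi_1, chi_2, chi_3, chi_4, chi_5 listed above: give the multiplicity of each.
Multiplicities: chi_1: 0, chi_2: 1, chi_3: 1, chi_4: 0, chi_5: 3.

Use <chi_rho, chi> = (1/|G|) sum_C |C| * chi_rho(C) * conj(chi(C)) with |G| = 8 for each irreducible chi in the table:
  <chi_rho, chi_1> = (1/8)[1*(8)*conj(1) + 1*(-4)*conj(1) + 2*(0)*conj(1) + 2*(0)*conj(1) + 2*(-2)*conj(1)]
      = (1/8)[(8) + (-4) + (0) + (0) + (-4)] = 0/8 = 0
  <chi_rho, chi_2> = (1/8)[1*(8)*conj(1) + 1*(-4)*conj(1) + 2*(0)*conj(1) + 2*(0)*conj(-1) + 2*(-2)*conj(-1)]
      = (1/8)[(8) + (-4) + (0) + (0) + (4)] = 8/8 = 1
  <chi_rho, chi_3> = (1/8)[1*(8)*conj(1) + 1*(-4)*conj(1) + 2*(0)*conj(-1) + 2*(0)*conj(1) + 2*(-2)*conj(-1)]
      = (1/8)[(8) + (-4) + (0) + (0) + (4)] = 8/8 = 1
  <chi_rho, chi_4> = (1/8)[1*(8)*conj(1) + 1*(-4)*conj(1) + 2*(0)*conj(-1) + 2*(0)*conj(-1) + 2*(-2)*conj(1)]
      = (1/8)[(8) + (-4) + (0) + (0) + (-4)] = 0/8 = 0
  <chi_rho, chi_5> = (1/8)[1*(8)*conj(2) + 1*(-4)*conj(-2) + 2*(0)*conj(0) + 2*(0)*conj(0) + 2*(-2)*conj(0)]
      = (1/8)[(16) + (8) + (0) + (0) + (0)] = 24/8 = 3
Dimension check: dim(rho) = sum (mult * dim) = 0*1 + 1*1 + 1*1 + 0*1 + 3*2 = 8 = chi_rho(e) = 8.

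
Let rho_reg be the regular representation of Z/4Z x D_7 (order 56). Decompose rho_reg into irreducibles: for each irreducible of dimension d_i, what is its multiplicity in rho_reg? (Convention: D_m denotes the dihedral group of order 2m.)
Each irreducible V_i of dimension d_i appears with multiplicity d_i, i.e. rho_reg = (direct sum over all irreducibles V_i) d_i V_i. The irreducible dimensions for Z/4Z x D_7 are 1, 1, 1, 1, 1, 1, 1, 1, 2, 2, 2, 2, 2, 2, 2, 2, 2, 2, 2, 2: 8 irreducibles of dimension 1, each with multiplicity 1; 12 irreducibles of dimension 2, each with multiplicity 2. Total dimension 8*1*1 + 12*2*2 = 56 = |G|.

Details: General theorem: in the regular representation of a finite group G, each irreducible appears with multiplicity equal to its dimension. Check: dim(rho_reg) = sum d_i^2 = 1 + 1 + 1 + 1 + 1 + 1 + 1 + 1 + 4 + 4 + 4 + 4 + 4 + 4 + 4 + 4 + 4 + 4 + 4 + 4 = 56 = |G|.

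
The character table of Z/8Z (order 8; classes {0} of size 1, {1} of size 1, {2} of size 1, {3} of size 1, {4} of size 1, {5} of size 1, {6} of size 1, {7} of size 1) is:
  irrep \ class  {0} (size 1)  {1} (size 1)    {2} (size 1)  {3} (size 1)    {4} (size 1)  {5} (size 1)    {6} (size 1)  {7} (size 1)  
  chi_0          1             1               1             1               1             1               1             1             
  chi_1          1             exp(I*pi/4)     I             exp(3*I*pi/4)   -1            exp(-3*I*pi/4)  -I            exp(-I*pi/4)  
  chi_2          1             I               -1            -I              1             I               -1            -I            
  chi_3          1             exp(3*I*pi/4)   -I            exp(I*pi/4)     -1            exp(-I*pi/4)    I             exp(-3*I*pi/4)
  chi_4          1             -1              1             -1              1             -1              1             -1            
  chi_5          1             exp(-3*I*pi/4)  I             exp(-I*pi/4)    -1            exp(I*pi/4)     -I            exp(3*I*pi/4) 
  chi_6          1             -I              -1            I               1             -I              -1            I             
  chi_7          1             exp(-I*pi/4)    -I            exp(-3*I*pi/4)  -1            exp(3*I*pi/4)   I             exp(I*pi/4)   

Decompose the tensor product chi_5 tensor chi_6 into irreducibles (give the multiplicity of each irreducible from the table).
chi_5 tensor chi_6 = chi_3 (all other irreducibles have multiplicity 0).

Justification: The character of a tensor product is the pointwise product (chi_5 * chi_6)(C) = chi_5(C) * chi_6(C):
  {0}: (1)*(1), {1}: (exp(-3*I*pi/4))*(-I), {2}: (I)*(-1), {3}: (exp(-I*pi/4))*(I), {4}: (-1)*(1), {5}: (exp(I*pi/4))*(-I), {6}: (-I)*(-1), {7}: (exp(3*I*pi/4))*(I)
so (chi_5 * chi_6) takes values
  {0} -> 1, {1} -> -exp(-I*pi/4), {2} -> -I, {3} -> exp(I*pi/4), {4} -> -1, {5} -> -exp(3*I*pi/4), {6} -> I, {7} -> exp(-3*I*pi/4).
Now take the inner product of this character with each irreducible chi from the table, <chi_5*chi_6, chi> = (1/8) sum_C |C| (chi_5*chi_6)(C) conj(chi(C)):
  <chi_5*chi_6, chi_0> = (1/8)[1*(1)*conj(1) + 1*(-exp(-I*pi/4))*conj(1) + 1*(-I)*conj(1) + 1*(exp(I*pi/4))*conj(1) + 1*(-1)*conj(1) + 1*(-exp(3*I*pi/4))*conj(1) + 1*(I)*conj(1) + 1*(exp(-3*I*pi/4))*conj(1)]
      = (1/8)[(1) + (-exp(-I*pi/4)) + (-I) + (exp(I*pi/4)) + (-1) + (-exp(3*I*pi/4)) + (I) + (exp(-3*I*pi/4))] = 0/8 = 0
  <chi_5*chi_6, chi_1> = (1/8)[1*(1)*conj(1) + 1*(-exp(-I*pi/4))*conj(exp(I*pi/4)) + 1*(-I)*conj(I) + 1*(exp(I*pi/4))*conj(exp(3*I*pi/4)) + 1*(-1)*conj(-1) + 1*(-exp(3*I*pi/4))*conj(exp(-3*I*pi/4)) + 1*(I)*conj(-I) + 1*(exp(-3*I*pi/4))*conj(exp(-I*pi/4))]
      = (1/8)[(1) + (I) + (-1) + (-I) + (1) + (I) + (-1) + (-I)] = 0/8 = 0
  <chi_5*chi_6, chi_2> = (1/8)[1*(1)*conj(1) + 1*(-exp(-I*pi/4))*conj(I) + 1*(-I)*conj(-1) + 1*(exp(I*pi/4))*conj(-I) + 1*(-1)*conj(1) + 1*(-exp(3*I*pi/4))*conj(I) + 1*(I)*conj(-1) + 1*(exp(-3*I*pi/4))*conj(-I)]
      = (1/8)[(1) + (exp(I*pi/4)) + (I) + (exp(3*I*pi/4)) + (-1) + (exp(-3*I*pi/4)) + (-I) + (exp(-I*pi/4))] = 0/8 = 0
  <chi_5*chi_6, chi_3> = (1/8)[1*(1)*conj(1) + 1*(-exp(-I*pi/4))*conj(exp(3*I*pi/4)) + 1*(-I)*conj(-I) + 1*(exp(I*pi/4))*conj(exp(I*pi/4)) + 1*(-1)*conj(-1) + 1*(-exp(3*I*pi/4))*conj(exp(-I*pi/4)) + 1*(I)*conj(I) + 1*(exp(-3*I*pi/4))*conj(exp(-3*I*pi/4))]
      = (1/8)[(1) + (1) + (1) + (1) + (1) + (1) + (1) + (1)] = 8/8 = 1
  <chi_5*chi_6, chi_4> = (1/8)[1*(1)*conj(1) + 1*(-exp(-I*pi/4))*conj(-1) + 1*(-I)*conj(1) + 1*(exp(I*pi/4))*conj(-1) + 1*(-1)*conj(1) + 1*(-exp(3*I*pi/4))*conj(-1) + 1*(I)*conj(1) + 1*(exp(-3*I*pi/4))*conj(-1)]
      = (1/8)[(1) + (exp(-I*pi/4)) + (-I) + (-exp(I*pi/4)) + (-1) + (exp(3*I*pi/4)) + (I) + (-exp(-3*I*pi/4))] = 0/8 = 0
  <chi_5*chi_6, chi_5> = (1/8)[1*(1)*conj(1) + 1*(-exp(-I*pi/4))*conj(exp(-3*I*pi/4)) + 1*(-I)*conj(I) + 1*(exp(I*pi/4))*conj(exp(-I*pi/4)) + 1*(-1)*conj(-1) + 1*(-exp(3*I*pi/4))*conj(exp(I*pi/4)) + 1*(I)*conj(-I) + 1*(exp(-3*I*pi/4))*conj(exp(3*I*pi/4))]
      = (1/8)[(1) + (-I) + (-1) + (I) + (1) + (-I) + (-1) + (I)] = 0/8 = 0
  <chi_5*chi_6, chi_6> = (1/8)[1*(1)*conj(1) + 1*(-exp(-I*pi/4))*conj(-I) + 1*(-I)*conj(-1) + 1*(exp(I*pi/4))*conj(I) + 1*(-1)*conj(1) + 1*(-exp(3*I*pi/4))*conj(-I) + 1*(I)*conj(-1) + 1*(exp(-3*I*pi/4))*conj(I)]
      = (1/8)[(1) + (-exp(I*pi/4)) + (I) + (-exp(3*I*pi/4)) + (-1) + (-exp(-3*I*pi/4)) + (-I) + (-exp(-I*pi/4))] = 0/8 = 0
  <chi_5*chi_6, chi_7> = (1/8)[1*(1)*conj(1) + 1*(-exp(-I*pi/4))*conj(exp(-I*pi/4)) + 1*(-I)*conj(-I) + 1*(exp(I*pi/4))*conj(exp(-3*I*pi/4)) + 1*(-1)*conj(-1) + 1*(-exp(3*I*pi/4))*conj(exp(3*I*pi/4)) + 1*(I)*conj(I) + 1*(exp(-3*I*pi/4))*conj(exp(I*pi/4))]
      = (1/8)[(1) + (-1) + (1) + (-1) + (1) + (-1) + (1) + (-1)] = 0/8 = 0
(Exp terms are combined using exp(i*s)*conj(exp(i*t)) = exp(i*(s-t)), and sums of them are collapsed using the identity that for every m > 1 the m distinct m-th roots of unity sum to 0, e.g. 1 + exp(2*I*pi/3) + exp(-2*I*pi/3) = 0.)
Hence the multiplicities are chi_3: 1. Dimension check: dim(chi_5)*dim(chi_6) = 1*1 = 1 and sum (mult * dim) = 1*1 = 1.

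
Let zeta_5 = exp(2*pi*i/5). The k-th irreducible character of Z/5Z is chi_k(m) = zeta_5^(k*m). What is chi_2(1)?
chi_2(1) = zeta_5^2 = exp(4*I*pi/5)

Derivation: chi_2(1) = zeta_5^(2*1) = zeta_5^2. Since zeta_5^5 = 1, this equals zeta_5^2 = exp(2*pi*i*2/5) = exp(4*I*pi/5).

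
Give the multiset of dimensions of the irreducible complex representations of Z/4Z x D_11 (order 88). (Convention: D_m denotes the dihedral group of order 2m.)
Dimensions: 1, 1, 1, 1, 1, 1, 1, 1, 2, 2, 2, 2, 2, 2, 2, 2, 2, 2, 2, 2, 2, 2, 2, 2, 2, 2, 2, 2

There are 28 irreducibles (= number of conjugacy classes). Their dimensions d_i satisfy sum d_i^2 = |G| = 88: 1 + 1 + 1 + 1 + 1 + 1 + 1 + 1 + 4 + 4 + 4 + 4 + 4 + 4 + 4 + 4 + 4 + 4 + 4 + 4 + 4 + 4 + 4 + 4 + 4 + 4 + 4 + 4 = 88. (For the product with Z/4Z: each of the 4 1-dim characters of Z/4Z tensors with each irrep of D_11, giving 4 copies of each D_11-dimension.)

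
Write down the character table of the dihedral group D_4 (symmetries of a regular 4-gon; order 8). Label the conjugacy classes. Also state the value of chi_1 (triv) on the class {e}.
Conjugacy classes: {e} of size 1, {r^2} of size 1, {r^1, r^3} of size 2, {s, sr^2, ...} of size 2, {sr, sr^3, ...} of size 2.
Character table:
  irrep \ class              {e} (size 1)  {r^2} (size 1)  {r^1, r^3} (size 2)  {s, sr^2, ...} (size 2)  {sr, sr^3, ...} (size 2)
  chi_1 (triv)               1             1               1                    1                        1                       
  chi_2 (sign: r->1, s->-1)  1             1               1                    -1                       -1                      
  chi_3 (r->-1, s->1)        1             1               -1                   1                        -1                      
  chi_4 (r->-1, s->-1)       1             1               -1                   -1                       1                       
  chi_5 (2d, j=1)            2             -2              0                    0                        0                       

Spot check: chi_1 (triv) on {e} = 1.

Reasoning: D_4 has order 2*4 = 8 with 5 conjugacy classes, hence 5 irreducibles. Sum of squared dims 1 + 1 + 1 + 1 + 4 = 8 = |G|. Linear characters come from the abelianisation; the 2-dimensional irreps have character r^k -> 2*cos(2*pi*j*k/4), reflections -> 0.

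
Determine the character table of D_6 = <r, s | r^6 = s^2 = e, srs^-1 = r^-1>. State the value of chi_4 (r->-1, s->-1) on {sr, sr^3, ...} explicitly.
Conjugacy classes: {e} of size 1, {r^3} of size 1, {r^1, r^5} of size 2, {r^2, r^4} of size 2, {s, sr^2, ...} of size 3, {sr, sr^3, ...} of size 3.
Character table:
  irrep \ class              {e} (size 1)  {r^3} (size 1)  {r^1, r^5} (size 2)  {r^2, r^4} (size 2)  {s, sr^2, ...} (size 3)  {sr, sr^3, ...} (size 3)
  chi_1 (triv)               1             1               1                    1                    1                        1                       
  chi_2 (sign: r->1, s->-1)  1             1               1                    1                    -1                       -1                      
  chi_3 (r->-1, s->1)        1             -1              -1                   1                    1                        -1                      
  chi_4 (r->-1, s->-1)       1             -1              -1                   1                    -1                       1                       
  chi_5 (2d, j=1)            2             -2              1                    -1                   0                        0                       
  chi_6 (2d, j=2)            2             2               -1                   -1                   0                        0                       

Spot check: chi_4 (r->-1, s->-1) on {sr, sr^3, ...} = 1.

Working: D_6 has order 2*6 = 12 with 6 conjugacy classes, hence 6 irreducibles. Sum of squared dims 1 + 1 + 1 + 1 + 4 + 4 = 12 = |G|. Linear characters come from the abelianisation; the 2-dimensional irreps have character r^k -> 2*cos(2*pi*j*k/6), reflections -> 0.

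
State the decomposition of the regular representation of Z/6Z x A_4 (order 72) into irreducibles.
Each irreducible V_i of dimension d_i appears with multiplicity d_i, i.e. rho_reg = (direct sum over all irreducibles V_i) d_i V_i. The irreducible dimensions for Z/6Z x A_4 are 1, 1, 1, 1, 1, 1, 1, 1, 1, 1, 1, 1, 1, 1, 1, 1, 1, 1, 3, 3, 3, 3, 3, 3: 18 irreducibles of dimension 1, each with multiplicity 1; 6 irreducibles of dimension 3, each with multiplicity 3. Total dimension 18*1*1 + 6*3*3 = 72 = |G|.

Derivation: General theorem: in the regular representation of a finite group G, each irreducible appears with multiplicity equal to its dimension. Check: dim(rho_reg) = sum d_i^2 = 1 + 1 + 1 + 1 + 1 + 1 + 1 + 1 + 1 + 1 + 1 + 1 + 1 + 1 + 1 + 1 + 1 + 1 + 9 + 9 + 9 + 9 + 9 + 9 = 72 = |G|.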